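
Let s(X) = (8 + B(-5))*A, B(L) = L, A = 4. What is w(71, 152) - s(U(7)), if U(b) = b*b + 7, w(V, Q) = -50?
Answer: -62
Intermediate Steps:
U(b) = 7 + b**2 (U(b) = b**2 + 7 = 7 + b**2)
s(X) = 12 (s(X) = (8 - 5)*4 = 3*4 = 12)
w(71, 152) - s(U(7)) = -50 - 1*12 = -50 - 12 = -62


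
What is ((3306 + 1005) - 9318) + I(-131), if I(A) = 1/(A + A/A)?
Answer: -650911/130 ≈ -5007.0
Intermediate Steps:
I(A) = 1/(1 + A) (I(A) = 1/(A + 1) = 1/(1 + A))
((3306 + 1005) - 9318) + I(-131) = ((3306 + 1005) - 9318) + 1/(1 - 131) = (4311 - 9318) + 1/(-130) = -5007 - 1/130 = -650911/130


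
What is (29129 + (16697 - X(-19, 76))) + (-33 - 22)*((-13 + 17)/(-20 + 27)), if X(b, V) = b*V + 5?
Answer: 330635/7 ≈ 47234.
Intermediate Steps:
X(b, V) = 5 + V*b (X(b, V) = V*b + 5 = 5 + V*b)
(29129 + (16697 - X(-19, 76))) + (-33 - 22)*((-13 + 17)/(-20 + 27)) = (29129 + (16697 - (5 + 76*(-19)))) + (-33 - 22)*((-13 + 17)/(-20 + 27)) = (29129 + (16697 - (5 - 1444))) - 220/7 = (29129 + (16697 - 1*(-1439))) - 220/7 = (29129 + (16697 + 1439)) - 55*4/7 = (29129 + 18136) - 220/7 = 47265 - 220/7 = 330635/7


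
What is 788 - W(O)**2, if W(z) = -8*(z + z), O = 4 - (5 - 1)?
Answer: 788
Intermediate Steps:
O = 0 (O = 4 - 1*4 = 4 - 4 = 0)
W(z) = -16*z
788 - W(O)**2 = 788 - (-16*0)**2 = 788 - 1*0**2 = 788 - 1*0 = 788 + 0 = 788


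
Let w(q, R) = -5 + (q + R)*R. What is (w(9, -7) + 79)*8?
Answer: 480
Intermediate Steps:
w(q, R) = -5 + R*(R + q) (w(q, R) = -5 + (R + q)*R = -5 + R*(R + q))
(w(9, -7) + 79)*8 = ((-5 + (-7)**2 - 7*9) + 79)*8 = ((-5 + 49 - 63) + 79)*8 = (-19 + 79)*8 = 60*8 = 480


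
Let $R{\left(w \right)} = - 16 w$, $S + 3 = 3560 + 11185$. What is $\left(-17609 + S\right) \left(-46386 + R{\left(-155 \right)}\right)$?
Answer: $125878502$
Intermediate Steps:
$S = 14742$ ($S = -3 + \left(3560 + 11185\right) = -3 + 14745 = 14742$)
$\left(-17609 + S\right) \left(-46386 + R{\left(-155 \right)}\right) = \left(-17609 + 14742\right) \left(-46386 - -2480\right) = - 2867 \left(-46386 + 2480\right) = \left(-2867\right) \left(-43906\right) = 125878502$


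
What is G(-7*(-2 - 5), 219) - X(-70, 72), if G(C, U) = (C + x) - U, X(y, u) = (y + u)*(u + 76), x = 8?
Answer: -458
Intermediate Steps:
X(y, u) = (76 + u)*(u + y) (X(y, u) = (u + y)*(76 + u) = (76 + u)*(u + y))
G(C, U) = 8 + C - U (G(C, U) = (C + 8) - U = (8 + C) - U = 8 + C - U)
G(-7*(-2 - 5), 219) - X(-70, 72) = (8 - 7*(-2 - 5) - 1*219) - (72**2 + 76*72 + 76*(-70) + 72*(-70)) = (8 - 7*(-7) - 219) - (5184 + 5472 - 5320 - 5040) = (8 + 49 - 219) - 1*296 = -162 - 296 = -458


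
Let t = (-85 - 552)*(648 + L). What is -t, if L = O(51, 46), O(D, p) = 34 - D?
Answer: 401947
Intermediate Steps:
L = -17 (L = 34 - 1*51 = 34 - 51 = -17)
t = -401947 (t = (-85 - 552)*(648 - 17) = -637*631 = -401947)
-t = -1*(-401947) = 401947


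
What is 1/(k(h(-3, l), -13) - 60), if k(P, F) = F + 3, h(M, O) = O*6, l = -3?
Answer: -1/70 ≈ -0.014286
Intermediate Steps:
h(M, O) = 6*O
k(P, F) = 3 + F
1/(k(h(-3, l), -13) - 60) = 1/((3 - 13) - 60) = 1/(-10 - 60) = 1/(-70) = -1/70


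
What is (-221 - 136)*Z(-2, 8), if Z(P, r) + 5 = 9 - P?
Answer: -2142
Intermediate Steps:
Z(P, r) = 4 - P (Z(P, r) = -5 + (9 - P) = 4 - P)
(-221 - 136)*Z(-2, 8) = (-221 - 136)*(4 - 1*(-2)) = -357*(4 + 2) = -357*6 = -2142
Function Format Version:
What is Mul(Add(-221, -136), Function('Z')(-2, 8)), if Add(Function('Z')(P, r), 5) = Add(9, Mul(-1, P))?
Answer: -2142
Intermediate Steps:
Function('Z')(P, r) = Add(4, Mul(-1, P)) (Function('Z')(P, r) = Add(-5, Add(9, Mul(-1, P))) = Add(4, Mul(-1, P)))
Mul(Add(-221, -136), Function('Z')(-2, 8)) = Mul(Add(-221, -136), Add(4, Mul(-1, -2))) = Mul(-357, Add(4, 2)) = Mul(-357, 6) = -2142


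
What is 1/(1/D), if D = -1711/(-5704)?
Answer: 1711/5704 ≈ 0.29996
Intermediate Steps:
D = 1711/5704 (D = -1711*(-1/5704) = 1711/5704 ≈ 0.29996)
1/(1/D) = 1/(1/(1711/5704)) = 1/(5704/1711) = 1711/5704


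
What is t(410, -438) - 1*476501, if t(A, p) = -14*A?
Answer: -482241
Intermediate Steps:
t(410, -438) - 1*476501 = -14*410 - 1*476501 = -5740 - 476501 = -482241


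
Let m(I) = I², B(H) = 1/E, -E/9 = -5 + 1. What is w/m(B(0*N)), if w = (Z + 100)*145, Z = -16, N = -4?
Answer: 15785280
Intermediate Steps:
E = 36 (E = -9*(-5 + 1) = -9*(-4) = 36)
B(H) = 1/36
w = 12180 (w = (-16 + 100)*145 = 84*145 = 12180)
w/m(B(0*N)) = 12180/((1/36)²) = 12180/(1/1296) = 12180*1296 = 15785280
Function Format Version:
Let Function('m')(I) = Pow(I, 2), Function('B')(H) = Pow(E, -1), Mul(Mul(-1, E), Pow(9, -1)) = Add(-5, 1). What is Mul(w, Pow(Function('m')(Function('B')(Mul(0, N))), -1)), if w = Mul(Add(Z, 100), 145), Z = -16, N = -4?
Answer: 15785280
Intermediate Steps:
E = 36 (E = Mul(-9, Add(-5, 1)) = Mul(-9, -4) = 36)
Function('B')(H) = Rational(1, 36) (Function('B')(H) = Pow(36, -1) = Rational(1, 36))
w = 12180 (w = Mul(Add(-16, 100), 145) = Mul(84, 145) = 12180)
Mul(w, Pow(Function('m')(Function('B')(Mul(0, N))), -1)) = Mul(12180, Pow(Pow(Rational(1, 36), 2), -1)) = Mul(12180, Pow(Rational(1, 1296), -1)) = Mul(12180, 1296) = 15785280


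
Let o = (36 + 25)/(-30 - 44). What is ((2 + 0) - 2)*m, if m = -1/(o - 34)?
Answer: 0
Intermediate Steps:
o = -61/74 (o = 61/(-74) = 61*(-1/74) = -61/74 ≈ -0.82432)
m = 74/2577 (m = -1/(-61/74 - 34) = -1/(-2577/74) = -1*(-74/2577) = 74/2577 ≈ 0.028716)
((2 + 0) - 2)*m = ((2 + 0) - 2)*(74/2577) = (2 - 2)*(74/2577) = 0*(74/2577) = 0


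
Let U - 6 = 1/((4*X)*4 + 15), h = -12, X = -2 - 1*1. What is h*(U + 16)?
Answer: -2900/11 ≈ -263.64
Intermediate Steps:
X = -3 (X = -2 - 1 = -3)
U = 197/33 (U = 6 + 1/((4*(-3))*4 + 15) = 6 + 1/(-12*4 + 15) = 6 + 1/(-48 + 15) = 6 + 1/(-33) = 6 - 1/33 = 197/33 ≈ 5.9697)
h*(U + 16) = -12*(197/33 + 16) = -12*725/33 = -2900/11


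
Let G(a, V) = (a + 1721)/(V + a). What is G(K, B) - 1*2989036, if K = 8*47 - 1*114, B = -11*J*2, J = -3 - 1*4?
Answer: -1243436993/416 ≈ -2.9890e+6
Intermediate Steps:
J = -7 (J = -3 - 4 = -7)
B = 154 (B = -11*(-7)*2 = 77*2 = 154)
K = 262 (K = 376 - 114 = 262)
G(a, V) = (1721 + a)/(V + a)
G(K, B) - 1*2989036 = (1721 + 262)/(154 + 262) - 1*2989036 = 1983/416 - 2989036 = -1243436993/416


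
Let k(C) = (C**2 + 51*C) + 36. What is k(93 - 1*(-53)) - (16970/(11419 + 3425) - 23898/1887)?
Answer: 134495464111/4668438 ≈ 28810.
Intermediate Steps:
k(C) = 36 + C**2 + 51*C
k(93 - 1*(-53)) - (16970/(11419 + 3425) - 23898/1887) = (36 + (93 - 1*(-53))**2 + 51*(93 - 1*(-53))) - (16970/(11419 + 3425) - 23898/1887) = (36 + (93 + 53)**2 + 51*(93 + 53)) - (16970/14844 - 23898*1/1887) = (36 + 146**2 + 51*146) - (16970*(1/14844) - 7966/629) = (36 + 21316 + 7446) - (8485/7422 - 7966/629) = 28798 - 1*(-53786587/4668438) = 28798 + 53786587/4668438 = 134495464111/4668438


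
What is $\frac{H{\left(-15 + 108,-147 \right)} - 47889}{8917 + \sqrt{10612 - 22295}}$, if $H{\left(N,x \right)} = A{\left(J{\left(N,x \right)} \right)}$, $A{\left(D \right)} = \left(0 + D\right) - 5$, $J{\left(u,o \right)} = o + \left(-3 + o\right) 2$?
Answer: $- \frac{431056697}{79524572} + \frac{48341 i \sqrt{11683}}{79524572} \approx -5.4204 + 0.065704 i$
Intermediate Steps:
$J{\left(u,o \right)} = -6 + 3 o$ ($J{\left(u,o \right)} = o + \left(-6 + 2 o\right) = -6 + 3 o$)
$A{\left(D \right)} = -5 + D$ ($A{\left(D \right)} = D - 5 = -5 + D$)
$H{\left(N,x \right)} = -11 + 3 x$ ($H{\left(N,x \right)} = -5 + \left(-6 + 3 x\right) = -11 + 3 x$)
$\frac{H{\left(-15 + 108,-147 \right)} - 47889}{8917 + \sqrt{10612 - 22295}} = \frac{\left(-11 + 3 \left(-147\right)\right) - 47889}{8917 + \sqrt{10612 - 22295}} = \frac{\left(-11 - 441\right) - 47889}{8917 + \sqrt{-11683}} = \frac{-452 - 47889}{8917 + i \sqrt{11683}} = - \frac{48341}{8917 + i \sqrt{11683}}$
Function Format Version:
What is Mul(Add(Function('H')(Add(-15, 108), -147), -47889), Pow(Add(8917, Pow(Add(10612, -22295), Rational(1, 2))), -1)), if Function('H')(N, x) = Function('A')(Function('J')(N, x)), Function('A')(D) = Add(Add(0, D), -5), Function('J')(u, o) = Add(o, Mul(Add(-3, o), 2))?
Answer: Add(Rational(-431056697, 79524572), Mul(Rational(48341, 79524572), I, Pow(11683, Rational(1, 2)))) ≈ Add(-5.4204, Mul(0.065704, I))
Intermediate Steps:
Function('J')(u, o) = Add(-6, Mul(3, o)) (Function('J')(u, o) = Add(o, Add(-6, Mul(2, o))) = Add(-6, Mul(3, o)))
Function('A')(D) = Add(-5, D) (Function('A')(D) = Add(D, -5) = Add(-5, D))
Function('H')(N, x) = Add(-11, Mul(3, x)) (Function('H')(N, x) = Add(-5, Add(-6, Mul(3, x))) = Add(-11, Mul(3, x)))
Mul(Add(Function('H')(Add(-15, 108), -147), -47889), Pow(Add(8917, Pow(Add(10612, -22295), Rational(1, 2))), -1)) = Mul(Add(Add(-11, Mul(3, -147)), -47889), Pow(Add(8917, Pow(Add(10612, -22295), Rational(1, 2))), -1)) = Mul(Add(Add(-11, -441), -47889), Pow(Add(8917, Pow(-11683, Rational(1, 2))), -1)) = Mul(Add(-452, -47889), Pow(Add(8917, Mul(I, Pow(11683, Rational(1, 2)))), -1)) = Mul(-48341, Pow(Add(8917, Mul(I, Pow(11683, Rational(1, 2)))), -1))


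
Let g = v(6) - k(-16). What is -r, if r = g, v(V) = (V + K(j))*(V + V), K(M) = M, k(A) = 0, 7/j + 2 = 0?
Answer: -30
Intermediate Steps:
j = -7/2 (j = 7/(-2 + 0) = 7/(-2) = 7*(-½) = -7/2 ≈ -3.5000)
v(V) = 2*V*(-7/2 + V) (v(V) = (V - 7/2)*(V + V) = (-7/2 + V)*(2*V) = 2*V*(-7/2 + V))
g = 30 (g = 6*(-7 + 2*6) - 1*0 = 6*(-7 + 12) + 0 = 6*5 + 0 = 30 + 0 = 30)
r = 30
-r = -1*30 = -30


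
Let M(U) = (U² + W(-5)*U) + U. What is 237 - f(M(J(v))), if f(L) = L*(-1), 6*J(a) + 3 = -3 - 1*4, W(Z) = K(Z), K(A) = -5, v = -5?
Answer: 2218/9 ≈ 246.44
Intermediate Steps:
W(Z) = -5
J(a) = -5/3 (J(a) = -½ + (-3 - 1*4)/6 = -½ + (-3 - 4)/6 = -½ + (⅙)*(-7) = -½ - 7/6 = -5/3)
M(U) = U² - 4*U (M(U) = (U² - 5*U) + U = U² - 4*U)
f(L) = -L
237 - f(M(J(v))) = 237 - (-1)*(-5*(-4 - 5/3)/3) = 237 - (-1)*(-5/3*(-17/3)) = 237 - (-1)*85/9 = 237 - 1*(-85/9) = 237 + 85/9 = 2218/9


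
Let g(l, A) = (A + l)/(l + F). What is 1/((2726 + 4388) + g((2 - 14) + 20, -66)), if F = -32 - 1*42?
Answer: 33/234791 ≈ 0.00014055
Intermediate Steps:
F = -74 (F = -32 - 42 = -74)
g(l, A) = (A + l)/(-74 + l) (g(l, A) = (A + l)/(l - 74) = (A + l)/(-74 + l))
1/((2726 + 4388) + g((2 - 14) + 20, -66)) = 1/((2726 + 4388) + (-66 + ((2 - 14) + 20))/(-74 + ((2 - 14) + 20))) = 1/(7114 + (-66 + (-12 + 20))/(-74 + (-12 + 20))) = 1/(7114 + (-66 + 8)/(-74 + 8)) = 1/(7114 - 58/(-66)) = 1/(7114 - 1/66*(-58)) = 1/(7114 + 29/33) = 1/(234791/33) = 33/234791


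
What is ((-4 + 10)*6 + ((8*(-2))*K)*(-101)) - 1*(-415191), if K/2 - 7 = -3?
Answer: 428155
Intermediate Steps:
K = 8 (K = 14 + 2*(-3) = 14 - 6 = 8)
((-4 + 10)*6 + ((8*(-2))*K)*(-101)) - 1*(-415191) = ((-4 + 10)*6 + ((8*(-2))*8)*(-101)) - 1*(-415191) = (6*6 - 16*8*(-101)) + 415191 = (36 - 128*(-101)) + 415191 = (36 + 12928) + 415191 = 12964 + 415191 = 428155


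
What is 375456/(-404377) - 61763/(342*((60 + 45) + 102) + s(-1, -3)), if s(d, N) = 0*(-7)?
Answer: -2713450985/1506708702 ≈ -1.8009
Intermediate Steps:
s(d, N) = 0
375456/(-404377) - 61763/(342*((60 + 45) + 102) + s(-1, -3)) = 375456/(-404377) - 61763/(342*((60 + 45) + 102) + 0) = 375456*(-1/404377) - 61763/(342*(105 + 102) + 0) = -375456/404377 - 61763/(342*207 + 0) = -375456/404377 - 61763/(70794 + 0) = -375456/404377 - 61763/70794 = -2713450985/1506708702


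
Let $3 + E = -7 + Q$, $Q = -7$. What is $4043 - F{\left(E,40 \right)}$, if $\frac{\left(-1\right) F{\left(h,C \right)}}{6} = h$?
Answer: $3941$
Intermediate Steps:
$E = -17$ ($E = -3 - 14 = -17$)
$F{\left(h,C \right)} = - 6 h$
$4043 - F{\left(E,40 \right)} = 4043 - \left(-6\right) \left(-17\right) = 4043 - 102 = 3941$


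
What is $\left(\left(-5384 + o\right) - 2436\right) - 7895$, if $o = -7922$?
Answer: $-23637$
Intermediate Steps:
$\left(\left(-5384 + o\right) - 2436\right) - 7895 = \left(\left(-5384 - 7922\right) - 2436\right) - 7895 = \left(-13306 - 2436\right) - 7895 = -15742 - 7895 = -23637$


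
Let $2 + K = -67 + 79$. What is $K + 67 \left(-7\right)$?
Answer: $-459$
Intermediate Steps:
$K = 10$ ($K = -2 + \left(-67 + 79\right) = -2 + 12 = 10$)
$K + 67 \left(-7\right) = 10 + 67 \left(-7\right) = 10 - 469 = -459$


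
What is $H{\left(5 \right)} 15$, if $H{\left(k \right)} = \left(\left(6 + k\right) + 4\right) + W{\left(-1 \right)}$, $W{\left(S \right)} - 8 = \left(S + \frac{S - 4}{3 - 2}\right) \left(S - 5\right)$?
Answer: $885$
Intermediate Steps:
$W{\left(S \right)} = 8 + \left(-5 + S\right) \left(-4 + 2 S\right)$ ($W{\left(S \right)} = 8 + \left(S + \frac{S - 4}{3 - 2}\right) \left(S - 5\right) = 8 + \left(S + \frac{-4 + S}{1}\right) \left(-5 + S\right) = 8 + \left(S + \left(-4 + S\right) 1\right) \left(-5 + S\right) = 8 + \left(S + \left(-4 + S\right)\right) \left(-5 + S\right) = 8 + \left(-4 + 2 S\right) \left(-5 + S\right) = 8 + \left(-5 + S\right) \left(-4 + 2 S\right)$)
$H{\left(k \right)} = 54 + k$ ($H{\left(k \right)} = \left(\left(6 + k\right) + 4\right) + \left(28 - -14 + 2 \left(-1\right)^{2}\right) = \left(10 + k\right) + \left(28 + 14 + 2 \cdot 1\right) = \left(10 + k\right) + \left(28 + 14 + 2\right) = \left(10 + k\right) + 44 = 54 + k$)
$H{\left(5 \right)} 15 = \left(54 + 5\right) 15 = 59 \cdot 15 = 885$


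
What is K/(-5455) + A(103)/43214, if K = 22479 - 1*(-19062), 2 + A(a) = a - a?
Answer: -897581842/117866185 ≈ -7.6153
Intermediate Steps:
A(a) = -2 (A(a) = -2 + (a - a) = -2 + 0 = -2)
K = 41541 (K = 22479 + 19062 = 41541)
K/(-5455) + A(103)/43214 = 41541/(-5455) - 2/43214 = 41541*(-1/5455) - 2*1/43214 = -41541/5455 - 1/21607 = -897581842/117866185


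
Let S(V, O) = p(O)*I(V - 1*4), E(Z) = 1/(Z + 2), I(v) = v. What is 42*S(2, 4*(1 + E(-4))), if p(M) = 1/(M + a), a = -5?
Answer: 28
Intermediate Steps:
p(M) = 1/(-5 + M) (p(M) = 1/(M - 5) = 1/(-5 + M))
E(Z) = 1/(2 + Z)
S(V, O) = (-4 + V)/(-5 + O) (S(V, O) = (V - 1*4)/(-5 + O) = (V - 4)/(-5 + O) = (-4 + V)/(-5 + O))
42*S(2, 4*(1 + E(-4))) = 42*((-4 + 2)/(-5 + 4*(1 + 1/(2 - 4)))) = 42*(-2/(-5 + 4*(1 + 1/(-2)))) = 42*(-2/(-5 + 4*(1 - ½))) = 42*(-2/(-5 + 4*(½))) = 42*(-2/(-5 + 2)) = 42*(-2/(-3)) = 42*(-⅓*(-2)) = 42*(⅔) = 28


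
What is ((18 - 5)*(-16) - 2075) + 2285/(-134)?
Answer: -308207/134 ≈ -2300.1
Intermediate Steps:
((18 - 5)*(-16) - 2075) + 2285/(-134) = (13*(-16) - 2075) + 2285*(-1/134) = (-208 - 2075) - 2285/134 = -2283 - 2285/134 = -308207/134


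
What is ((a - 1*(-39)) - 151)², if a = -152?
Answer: 69696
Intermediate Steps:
((a - 1*(-39)) - 151)² = ((-152 - 1*(-39)) - 151)² = ((-152 + 39) - 151)² = (-113 - 151)² = (-264)² = 69696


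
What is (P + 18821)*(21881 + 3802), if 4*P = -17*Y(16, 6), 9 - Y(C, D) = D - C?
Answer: 1925223363/4 ≈ 4.8131e+8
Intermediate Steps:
Y(C, D) = 9 + C - D (Y(C, D) = 9 - (D - C) = 9 + (C - D) = 9 + C - D)
P = -323/4 (P = (-17*(9 + 16 - 1*6))/4 = (-17*(9 + 16 - 6))/4 = (-17*19)/4 = (¼)*(-323) = -323/4 ≈ -80.750)
(P + 18821)*(21881 + 3802) = (-323/4 + 18821)*(21881 + 3802) = (74961/4)*25683 = 1925223363/4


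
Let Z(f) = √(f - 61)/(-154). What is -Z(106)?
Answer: 3*√5/154 ≈ 0.043560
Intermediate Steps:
Z(f) = -√(-61 + f)/154 (Z(f) = √(-61 + f)*(-1/154) = -√(-61 + f)/154)
-Z(106) = -(-1)*√(-61 + 106)/154 = -(-1)*√45/154 = -(-1)*3*√5/154 = -(-3)*√5/154 = 3*√5/154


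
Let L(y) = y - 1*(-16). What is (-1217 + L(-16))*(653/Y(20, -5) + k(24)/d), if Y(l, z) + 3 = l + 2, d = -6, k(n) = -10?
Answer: -2499718/57 ≈ -43855.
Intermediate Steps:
L(y) = 16 + y (L(y) = y + 16 = 16 + y)
Y(l, z) = -1 + l (Y(l, z) = -3 + (l + 2) = -3 + (2 + l) = -1 + l)
(-1217 + L(-16))*(653/Y(20, -5) + k(24)/d) = (-1217 + (16 - 16))*(653/(-1 + 20) - 10/(-6)) = (-1217 + 0)*(653/19 - 10*(-⅙)) = -1217*(653*(1/19) + 5/3) = -1217*(653/19 + 5/3) = -1217*2054/57 = -2499718/57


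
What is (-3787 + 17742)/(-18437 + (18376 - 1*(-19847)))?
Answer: 13955/19786 ≈ 0.70530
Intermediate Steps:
(-3787 + 17742)/(-18437 + (18376 - 1*(-19847))) = 13955/(-18437 + (18376 + 19847)) = 13955/(-18437 + 38223) = 13955/19786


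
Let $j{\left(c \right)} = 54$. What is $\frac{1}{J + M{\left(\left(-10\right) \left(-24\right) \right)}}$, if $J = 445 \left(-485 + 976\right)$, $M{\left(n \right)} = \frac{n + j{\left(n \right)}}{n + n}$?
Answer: $\frac{80}{17479649} \approx 4.5768 \cdot 10^{-6}$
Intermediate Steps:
$M{\left(n \right)} = \frac{54 + n}{2 n}$ ($M{\left(n \right)} = \frac{n + 54}{n + n} = \frac{54 + n}{2 n}$)
$J = 218495$ ($J = 445 \cdot 491 = 218495$)
$\frac{1}{J + M{\left(\left(-10\right) \left(-24\right) \right)}} = \frac{1}{218495 + \frac{54 - -240}{2 \left(\left(-10\right) \left(-24\right)\right)}} = \frac{1}{218495 + \frac{54 + 240}{2 \cdot 240}} = \frac{1}{218495 + \frac{1}{2} \cdot \frac{1}{240} \cdot 294} = \frac{1}{218495 + \frac{49}{80}} = \frac{1}{\frac{17479649}{80}} = \frac{80}{17479649}$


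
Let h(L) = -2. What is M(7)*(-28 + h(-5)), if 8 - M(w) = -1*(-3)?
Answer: -150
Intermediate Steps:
M(w) = 5 (M(w) = 8 - (-1)*(-3) = 8 - 1*3 = 8 - 3 = 5)
M(7)*(-28 + h(-5)) = 5*(-28 - 2) = 5*(-30) = -150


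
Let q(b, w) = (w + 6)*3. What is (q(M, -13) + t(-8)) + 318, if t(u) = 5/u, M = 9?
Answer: 2371/8 ≈ 296.38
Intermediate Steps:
q(b, w) = 18 + 3*w (q(b, w) = (6 + w)*3 = 18 + 3*w)
(q(M, -13) + t(-8)) + 318 = ((18 + 3*(-13)) + 5/(-8)) + 318 = ((18 - 39) + 5*(-1/8)) + 318 = (-21 - 5/8) + 318 = -173/8 + 318 = 2371/8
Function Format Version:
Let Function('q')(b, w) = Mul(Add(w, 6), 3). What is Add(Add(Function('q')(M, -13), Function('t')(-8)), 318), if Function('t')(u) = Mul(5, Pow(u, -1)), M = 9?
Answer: Rational(2371, 8) ≈ 296.38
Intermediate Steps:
Function('q')(b, w) = Add(18, Mul(3, w)) (Function('q')(b, w) = Mul(Add(6, w), 3) = Add(18, Mul(3, w)))
Add(Add(Function('q')(M, -13), Function('t')(-8)), 318) = Add(Add(Add(18, Mul(3, -13)), Mul(5, Pow(-8, -1))), 318) = Add(Add(Add(18, -39), Mul(5, Rational(-1, 8))), 318) = Add(Add(-21, Rational(-5, 8)), 318) = Add(Rational(-173, 8), 318) = Rational(2371, 8)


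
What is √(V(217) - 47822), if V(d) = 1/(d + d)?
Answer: 3*I*√1000840022/434 ≈ 218.68*I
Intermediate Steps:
V(d) = 1/(2*d)
√(V(217) - 47822) = √((½)/217 - 47822) = √((½)*(1/217) - 47822) = √(1/434 - 47822) = √(-20754747/434) = 3*I*√1000840022/434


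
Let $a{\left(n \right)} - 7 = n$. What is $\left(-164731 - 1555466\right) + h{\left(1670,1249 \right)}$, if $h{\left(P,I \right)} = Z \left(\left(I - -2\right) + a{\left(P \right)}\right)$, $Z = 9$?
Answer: $-1693845$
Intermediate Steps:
$a{\left(n \right)} = 7 + n$
$h{\left(P,I \right)} = 81 + 9 I + 9 P$ ($h{\left(P,I \right)} = 9 \left(\left(I - -2\right) + \left(7 + P\right)\right) = 9 \left(\left(I + 2\right) + \left(7 + P\right)\right) = 9 \left(\left(2 + I\right) + \left(7 + P\right)\right) = 9 \left(9 + I + P\right) = 81 + 9 I + 9 P$)
$\left(-164731 - 1555466\right) + h{\left(1670,1249 \right)} = \left(-164731 - 1555466\right) + \left(81 + 9 \cdot 1249 + 9 \cdot 1670\right) = -1720197 + \left(81 + 11241 + 15030\right) = -1720197 + 26352 = -1693845$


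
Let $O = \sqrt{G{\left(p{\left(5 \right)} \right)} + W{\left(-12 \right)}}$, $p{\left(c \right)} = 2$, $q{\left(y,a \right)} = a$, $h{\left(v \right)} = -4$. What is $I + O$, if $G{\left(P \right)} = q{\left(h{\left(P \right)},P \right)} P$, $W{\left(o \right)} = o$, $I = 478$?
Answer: $478 + 2 i \sqrt{2} \approx 478.0 + 2.8284 i$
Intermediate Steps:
$G{\left(P \right)} = P^{2}$ ($G{\left(P \right)} = P P = P^{2}$)
$O = 2 i \sqrt{2}$ ($O = \sqrt{2^{2} - 12} = \sqrt{4 - 12} = \sqrt{-8} = 2 i \sqrt{2} \approx 2.8284 i$)
$I + O = 478 + 2 i \sqrt{2}$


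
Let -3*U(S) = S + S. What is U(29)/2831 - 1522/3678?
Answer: -2189945/5206209 ≈ -0.42064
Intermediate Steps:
U(S) = -2*S/3 (U(S) = -(S + S)/3 = -2*S/3)
U(29)/2831 - 1522/3678 = -2/3*29/2831 - 1522/3678 = -58/3*1/2831 - 1522*1/3678 = -58/8493 - 761/1839 = -2189945/5206209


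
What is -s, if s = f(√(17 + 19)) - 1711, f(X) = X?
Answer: 1705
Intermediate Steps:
s = -1705 (s = √(17 + 19) - 1711 = √36 - 1711 = 6 - 1711 = -1705)
-s = -1*(-1705) = 1705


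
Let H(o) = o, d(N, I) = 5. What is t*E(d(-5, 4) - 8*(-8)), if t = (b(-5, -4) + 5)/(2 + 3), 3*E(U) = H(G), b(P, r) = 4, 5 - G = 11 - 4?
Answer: -6/5 ≈ -1.2000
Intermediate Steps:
G = -2 (G = 5 - (11 - 4) = 5 - 1*7 = 5 - 7 = -2)
E(U) = -2/3 (E(U) = (1/3)*(-2) = -2/3)
t = 9/5 (t = (4 + 5)/(2 + 3) = 9/5 ≈ 1.8000)
t*E(d(-5, 4) - 8*(-8)) = (9/5)*(-2/3) = -6/5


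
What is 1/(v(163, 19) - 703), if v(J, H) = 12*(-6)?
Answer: -1/775 ≈ -0.0012903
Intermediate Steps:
v(J, H) = -72
1/(v(163, 19) - 703) = 1/(-72 - 703) = 1/(-775) = -1/775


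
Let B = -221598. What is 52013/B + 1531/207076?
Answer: -401206825/1764908748 ≈ -0.22732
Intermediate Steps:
52013/B + 1531/207076 = 52013/(-221598) + 1531/207076 = 52013*(-1/221598) + 1531*(1/207076) = -4001/17046 + 1531/207076 = -401206825/1764908748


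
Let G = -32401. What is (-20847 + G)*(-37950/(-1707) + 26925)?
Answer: -816450252800/569 ≈ -1.4349e+9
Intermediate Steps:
(-20847 + G)*(-37950/(-1707) + 26925) = (-20847 - 32401)*(-37950/(-1707) + 26925) = -53248*(-37950*(-1/1707) + 26925) = -53248*(12650/569 + 26925) = -53248*15332975/569 = -816450252800/569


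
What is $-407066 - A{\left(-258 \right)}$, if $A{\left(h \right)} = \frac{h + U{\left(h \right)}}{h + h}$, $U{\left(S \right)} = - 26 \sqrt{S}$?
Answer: $- \frac{814133}{2} - \frac{13 i \sqrt{258}}{258} \approx -4.0707 \cdot 10^{5} - 0.80934 i$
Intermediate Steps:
$A{\left(h \right)} = \frac{h - 26 \sqrt{h}}{2 h}$ ($A{\left(h \right)} = \frac{h - 26 \sqrt{h}}{h + h} = \frac{h - 26 \sqrt{h}}{2 h}$)
$-407066 - A{\left(-258 \right)} = -407066 - \left(\frac{1}{2} - \frac{13}{i \sqrt{258}}\right) = -407066 - \left(\frac{1}{2} - 13 \left(- \frac{i \sqrt{258}}{258}\right)\right) = -407066 - \left(\frac{1}{2} + \frac{13 i \sqrt{258}}{258}\right) = - \frac{814133}{2} - \frac{13 i \sqrt{258}}{258}$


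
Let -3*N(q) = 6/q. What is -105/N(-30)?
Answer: -1575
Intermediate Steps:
N(q) = -2/q
-105/N(-30) = -105/((-2/(-30))) = -105/((-2*(-1/30))) = -105/1/15 = -105*15 = -1575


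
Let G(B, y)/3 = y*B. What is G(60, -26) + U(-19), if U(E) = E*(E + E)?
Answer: -3958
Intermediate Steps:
G(B, y) = 3*B*y (G(B, y) = 3*(y*B) = 3*(B*y) = 3*B*y)
U(E) = 2*E**2 (U(E) = E*(2*E) = 2*E**2)
G(60, -26) + U(-19) = 3*60*(-26) + 2*(-19)**2 = -4680 + 2*361 = -4680 + 722 = -3958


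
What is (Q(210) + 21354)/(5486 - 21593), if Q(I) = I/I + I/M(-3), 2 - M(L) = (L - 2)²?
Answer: -490955/370461 ≈ -1.3253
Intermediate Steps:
M(L) = 2 - (-2 + L)² (M(L) = 2 - (L - 2)² = 2 - (-2 + L)²)
Q(I) = 1 - I/23 (Q(I) = I/I + I/(2 - (-2 - 3)²) = 1 + I/(2 - 1*(-5)²) = 1 + I/(2 - 1*25) = 1 + I/(2 - 25) = 1 + I/(-23) = 1 + I*(-1/23) = 1 - I/23)
(Q(210) + 21354)/(5486 - 21593) = ((1 - 1/23*210) + 21354)/(5486 - 21593) = ((1 - 210/23) + 21354)/(-16107) = (-187/23 + 21354)*(-1/16107) = (490955/23)*(-1/16107) = -490955/370461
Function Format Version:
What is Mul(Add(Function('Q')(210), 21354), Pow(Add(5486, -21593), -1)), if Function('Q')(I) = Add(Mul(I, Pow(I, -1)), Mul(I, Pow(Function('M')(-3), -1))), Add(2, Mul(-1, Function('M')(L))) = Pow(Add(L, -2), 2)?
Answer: Rational(-490955, 370461) ≈ -1.3253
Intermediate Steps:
Function('M')(L) = Add(2, Mul(-1, Pow(Add(-2, L), 2))) (Function('M')(L) = Add(2, Mul(-1, Pow(Add(L, -2), 2))) = Add(2, Mul(-1, Pow(Add(-2, L), 2))))
Function('Q')(I) = Add(1, Mul(Rational(-1, 23), I)) (Function('Q')(I) = Add(Mul(I, Pow(I, -1)), Mul(I, Pow(Add(2, Mul(-1, Pow(Add(-2, -3), 2))), -1))) = Add(1, Mul(I, Pow(Add(2, Mul(-1, Pow(-5, 2))), -1))) = Add(1, Mul(I, Pow(Add(2, Mul(-1, 25)), -1))) = Add(1, Mul(I, Pow(Add(2, -25), -1))) = Add(1, Mul(I, Pow(-23, -1))) = Add(1, Mul(I, Rational(-1, 23))) = Add(1, Mul(Rational(-1, 23), I)))
Mul(Add(Function('Q')(210), 21354), Pow(Add(5486, -21593), -1)) = Mul(Add(Add(1, Mul(Rational(-1, 23), 210)), 21354), Pow(Add(5486, -21593), -1)) = Mul(Add(Add(1, Rational(-210, 23)), 21354), Pow(-16107, -1)) = Mul(Add(Rational(-187, 23), 21354), Rational(-1, 16107)) = Mul(Rational(490955, 23), Rational(-1, 16107)) = Rational(-490955, 370461)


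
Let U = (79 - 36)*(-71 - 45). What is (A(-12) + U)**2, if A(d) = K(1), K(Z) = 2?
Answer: 24860196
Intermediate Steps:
A(d) = 2
U = -4988 (U = 43*(-116) = -4988)
(A(-12) + U)**2 = (2 - 4988)**2 = (-4986)**2 = 24860196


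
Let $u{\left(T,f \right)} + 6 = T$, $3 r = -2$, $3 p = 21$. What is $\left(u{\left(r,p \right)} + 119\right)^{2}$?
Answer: $\frac{113569}{9} \approx 12619.0$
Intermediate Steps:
$p = 7$ ($p = \frac{1}{3} \cdot 21 = 7$)
$r = - \frac{2}{3}$ ($r = \frac{1}{3} \left(-2\right) = - \frac{2}{3} \approx -0.66667$)
$u{\left(T,f \right)} = -6 + T$
$\left(u{\left(r,p \right)} + 119\right)^{2} = \left(\left(-6 - \frac{2}{3}\right) + 119\right)^{2} = \left(- \frac{20}{3} + 119\right)^{2} = \left(\frac{337}{3}\right)^{2} = \frac{113569}{9}$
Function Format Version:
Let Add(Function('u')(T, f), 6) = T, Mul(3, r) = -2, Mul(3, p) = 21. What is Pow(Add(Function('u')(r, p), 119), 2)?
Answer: Rational(113569, 9) ≈ 12619.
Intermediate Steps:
p = 7 (p = Mul(Rational(1, 3), 21) = 7)
r = Rational(-2, 3) (r = Mul(Rational(1, 3), -2) = Rational(-2, 3) ≈ -0.66667)
Function('u')(T, f) = Add(-6, T)
Pow(Add(Function('u')(r, p), 119), 2) = Pow(Add(Add(-6, Rational(-2, 3)), 119), 2) = Pow(Add(Rational(-20, 3), 119), 2) = Pow(Rational(337, 3), 2) = Rational(113569, 9)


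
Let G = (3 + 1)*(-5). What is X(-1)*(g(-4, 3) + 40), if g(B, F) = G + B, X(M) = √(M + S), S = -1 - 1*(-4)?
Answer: 16*√2 ≈ 22.627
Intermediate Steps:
G = -20 (G = 4*(-5) = -20)
S = 3 (S = -1 + 4 = 3)
X(M) = √(3 + M) (X(M) = √(M + 3) = √(3 + M))
g(B, F) = -20 + B
X(-1)*(g(-4, 3) + 40) = √(3 - 1)*((-20 - 4) + 40) = √2*(-24 + 40) = √2*16 = 16*√2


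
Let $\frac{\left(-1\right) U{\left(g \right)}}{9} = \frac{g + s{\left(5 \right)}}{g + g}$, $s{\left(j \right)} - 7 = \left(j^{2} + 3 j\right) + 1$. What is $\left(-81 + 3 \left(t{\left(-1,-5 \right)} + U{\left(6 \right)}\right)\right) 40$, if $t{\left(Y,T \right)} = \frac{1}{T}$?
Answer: $-8124$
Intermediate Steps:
$s{\left(j \right)} = 8 + j^{2} + 3 j$ ($s{\left(j \right)} = 7 + \left(\left(j^{2} + 3 j\right) + 1\right) = 7 + \left(1 + j^{2} + 3 j\right) = 8 + j^{2} + 3 j$)
$U{\left(g \right)} = - \frac{9 \left(48 + g\right)}{2 g}$ ($U{\left(g \right)} = - 9 \frac{g + \left(8 + 5^{2} + 3 \cdot 5\right)}{g + g} = - 9 \frac{g + \left(8 + 25 + 15\right)}{2 g} = - 9 \left(g + 48\right) \frac{1}{2 g} = - 9 \left(48 + g\right) \frac{1}{2 g} = - 9 \frac{48 + g}{2 g} = - \frac{9 \left(48 + g\right)}{2 g}$)
$\left(-81 + 3 \left(t{\left(-1,-5 \right)} + U{\left(6 \right)}\right)\right) 40 = \left(-81 + 3 \left(\frac{1}{-5} - \left(\frac{9}{2} + \frac{216}{6}\right)\right)\right) 40 = \left(-81 + 3 \left(- \frac{1}{5} - \frac{81}{2}\right)\right) 40 = \left(-81 + 3 \left(- \frac{407}{10}\right)\right) 40 = \left(-81 - \frac{1221}{10}\right) 40 = \left(- \frac{2031}{10}\right) 40 = -8124$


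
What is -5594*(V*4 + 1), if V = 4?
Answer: -95098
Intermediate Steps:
-5594*(V*4 + 1) = -5594*(4*4 + 1) = -5594*(16 + 1) = -5594*17 = -95098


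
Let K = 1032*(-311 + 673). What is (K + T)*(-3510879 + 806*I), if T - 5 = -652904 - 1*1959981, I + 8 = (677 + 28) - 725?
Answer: 7912433733312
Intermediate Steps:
I = -28 (I = -8 + ((677 + 28) - 725) = -8 + (705 - 725) = -8 - 20 = -28)
K = 373584 (K = 1032*362 = 373584)
T = -2612880 (T = 5 + (-652904 - 1*1959981) = 5 + (-652904 - 1959981) = 5 - 2612885 = -2612880)
(K + T)*(-3510879 + 806*I) = (373584 - 2612880)*(-3510879 + 806*(-28)) = -2239296*(-3510879 - 22568) = -2239296*(-3533447) = 7912433733312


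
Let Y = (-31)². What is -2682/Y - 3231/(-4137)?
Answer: -2663481/1325219 ≈ -2.0098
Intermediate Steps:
Y = 961
-2682/Y - 3231/(-4137) = -2682/961 - 3231/(-4137) = -2682*1/961 - 3231*(-1/4137) = -2682/961 + 1077/1379 = -2663481/1325219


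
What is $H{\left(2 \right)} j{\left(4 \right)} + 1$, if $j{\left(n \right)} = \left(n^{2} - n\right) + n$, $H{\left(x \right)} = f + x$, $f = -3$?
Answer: $-15$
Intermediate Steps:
$H{\left(x \right)} = -3 + x$
$j{\left(n \right)} = n^{2}$
$H{\left(2 \right)} j{\left(4 \right)} + 1 = \left(-3 + 2\right) 4^{2} + 1 = \left(-1\right) 16 + 1 = -16 + 1 = -15$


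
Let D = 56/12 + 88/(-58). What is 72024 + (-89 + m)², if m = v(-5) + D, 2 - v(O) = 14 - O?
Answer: 625216360/7569 ≈ 82602.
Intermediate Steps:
v(O) = -12 + O (v(O) = 2 - (14 - O) = 2 + (-14 + O) = -12 + O)
D = 274/87 (D = 56*(1/12) + 88*(-1/58) = 14/3 - 44/29 = 274/87 ≈ 3.1494)
m = -1205/87 (m = (-12 - 5) + 274/87 = -17 + 274/87 = -1205/87 ≈ -13.851)
72024 + (-89 + m)² = 72024 + (-89 - 1205/87)² = 72024 + (-8948/87)² = 72024 + 80066704/7569 = 625216360/7569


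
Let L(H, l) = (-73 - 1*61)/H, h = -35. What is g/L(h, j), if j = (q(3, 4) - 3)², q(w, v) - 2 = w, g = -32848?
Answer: -574840/67 ≈ -8579.7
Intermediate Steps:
q(w, v) = 2 + w
j = 4 (j = ((2 + 3) - 3)² = (5 - 3)² = 2² = 4)
L(H, l) = -134/H (L(H, l) = (-73 - 61)/H = -134/H)
g/L(h, j) = -32848/((-134/(-35))) = -32848/((-134*(-1/35))) = -32848/134/35 = -32848*35/134 = -574840/67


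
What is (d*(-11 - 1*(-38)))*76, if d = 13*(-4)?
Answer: -106704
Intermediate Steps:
d = -52
(d*(-11 - 1*(-38)))*76 = -52*(-11 - 1*(-38))*76 = -52*(-11 + 38)*76 = -52*27*76 = -1404*76 = -106704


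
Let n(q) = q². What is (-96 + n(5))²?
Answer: 5041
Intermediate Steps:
(-96 + n(5))² = (-96 + 5²)² = (-96 + 25)² = (-71)² = 5041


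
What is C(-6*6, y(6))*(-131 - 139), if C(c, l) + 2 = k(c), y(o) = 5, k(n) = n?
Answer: 10260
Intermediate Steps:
C(c, l) = -2 + c
C(-6*6, y(6))*(-131 - 139) = (-2 - 6*6)*(-131 - 139) = (-2 - 36)*(-270) = -38*(-270) = 10260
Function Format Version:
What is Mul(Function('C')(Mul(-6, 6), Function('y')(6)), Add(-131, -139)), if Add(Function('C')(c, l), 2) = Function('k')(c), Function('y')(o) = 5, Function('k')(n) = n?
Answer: 10260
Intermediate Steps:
Function('C')(c, l) = Add(-2, c)
Mul(Function('C')(Mul(-6, 6), Function('y')(6)), Add(-131, -139)) = Mul(Add(-2, Mul(-6, 6)), Add(-131, -139)) = Mul(Add(-2, -36), -270) = Mul(-38, -270) = 10260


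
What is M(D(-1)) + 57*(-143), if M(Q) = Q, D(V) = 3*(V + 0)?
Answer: -8154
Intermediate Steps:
D(V) = 3*V
M(D(-1)) + 57*(-143) = 3*(-1) + 57*(-143) = -3 - 8151 = -8154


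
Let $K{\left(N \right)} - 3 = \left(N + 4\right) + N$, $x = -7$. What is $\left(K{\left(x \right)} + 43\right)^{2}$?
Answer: $1296$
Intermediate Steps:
$K{\left(N \right)} = 7 + 2 N$ ($K{\left(N \right)} = 3 + \left(\left(N + 4\right) + N\right) = 3 + \left(\left(4 + N\right) + N\right) = 3 + \left(4 + 2 N\right) = 7 + 2 N$)
$\left(K{\left(x \right)} + 43\right)^{2} = \left(\left(7 + 2 \left(-7\right)\right) + 43\right)^{2} = \left(\left(7 - 14\right) + 43\right)^{2} = \left(-7 + 43\right)^{2} = 36^{2} = 1296$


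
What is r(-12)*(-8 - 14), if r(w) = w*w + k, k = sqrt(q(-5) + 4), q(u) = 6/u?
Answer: -3168 - 22*sqrt(70)/5 ≈ -3204.8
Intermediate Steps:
k = sqrt(70)/5 (k = sqrt(6/(-5) + 4) = sqrt(6*(-1/5) + 4) = sqrt(-6/5 + 4) = sqrt(14/5) = sqrt(70)/5 ≈ 1.6733)
r(w) = w**2 + sqrt(70)/5 (r(w) = w*w + sqrt(70)/5 = w**2 + sqrt(70)/5)
r(-12)*(-8 - 14) = ((-12)**2 + sqrt(70)/5)*(-8 - 14) = (144 + sqrt(70)/5)*(-22) = -3168 - 22*sqrt(70)/5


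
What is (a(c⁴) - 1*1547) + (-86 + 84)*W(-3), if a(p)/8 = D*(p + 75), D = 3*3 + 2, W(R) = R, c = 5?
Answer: 60059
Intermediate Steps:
D = 11 (D = 9 + 2 = 11)
a(p) = 6600 + 88*p (a(p) = 8*(11*(p + 75)) = 8*(11*(75 + p)) = 8*(825 + 11*p) = 6600 + 88*p)
(a(c⁴) - 1*1547) + (-86 + 84)*W(-3) = ((6600 + 88*5⁴) - 1*1547) + (-86 + 84)*(-3) = ((6600 + 88*625) - 1547) - 2*(-3) = ((6600 + 55000) - 1547) + 6 = (61600 - 1547) + 6 = 60053 + 6 = 60059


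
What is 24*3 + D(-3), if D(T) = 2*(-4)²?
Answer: 104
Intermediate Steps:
D(T) = 32 (D(T) = 2*16 = 32)
24*3 + D(-3) = 24*3 + 32 = 72 + 32 = 104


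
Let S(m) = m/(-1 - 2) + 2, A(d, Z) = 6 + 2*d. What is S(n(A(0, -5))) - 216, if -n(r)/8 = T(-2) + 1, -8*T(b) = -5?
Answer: -629/3 ≈ -209.67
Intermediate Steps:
T(b) = 5/8 (T(b) = -⅛*(-5) = 5/8)
n(r) = -13 (n(r) = -8*(5/8 + 1) = -8*13/8 = -13)
S(m) = 2 - m/3 (S(m) = m/(-3) + 2 = -m/3 + 2 = 2 - m/3)
S(n(A(0, -5))) - 216 = (2 - ⅓*(-13)) - 216 = (2 + 13/3) - 216 = 19/3 - 216 = -629/3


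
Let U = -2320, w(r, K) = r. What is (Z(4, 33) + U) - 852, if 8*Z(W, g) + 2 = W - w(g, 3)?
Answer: -25407/8 ≈ -3175.9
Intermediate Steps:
Z(W, g) = -1/4 - g/8 + W/8 (Z(W, g) = -1/4 + (W - g)/8 = -1/4 + (-g/8 + W/8) = -1/4 - g/8 + W/8)
(Z(4, 33) + U) - 852 = ((-1/4 - 1/8*33 + (1/8)*4) - 2320) - 852 = ((-1/4 - 33/8 + 1/2) - 2320) - 852 = (-31/8 - 2320) - 852 = -18591/8 - 852 = -25407/8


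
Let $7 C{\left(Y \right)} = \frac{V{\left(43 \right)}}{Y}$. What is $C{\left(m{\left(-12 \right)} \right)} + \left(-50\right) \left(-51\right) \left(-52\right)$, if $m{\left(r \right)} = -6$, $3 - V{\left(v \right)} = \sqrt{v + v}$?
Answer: $- \frac{1856401}{14} + \frac{\sqrt{86}}{42} \approx -1.326 \cdot 10^{5}$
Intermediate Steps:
$V{\left(v \right)} = 3 - \sqrt{2} \sqrt{v}$ ($V{\left(v \right)} = 3 - \sqrt{v + v} = 3 - \sqrt{2 v} = 3 - \sqrt{2} \sqrt{v}$)
$C{\left(Y \right)} = \frac{3 - \sqrt{86}}{7 Y}$ ($C{\left(Y \right)} = \frac{\left(3 - \sqrt{2} \sqrt{43}\right) \frac{1}{Y}}{7} = \frac{\left(3 - \sqrt{86}\right) \frac{1}{Y}}{7} = \frac{\frac{1}{Y} \left(3 - \sqrt{86}\right)}{7} = \frac{3 - \sqrt{86}}{7 Y}$)
$C{\left(m{\left(-12 \right)} \right)} + \left(-50\right) \left(-51\right) \left(-52\right) = \frac{3 - \sqrt{86}}{7 \left(-6\right)} + \left(-50\right) \left(-51\right) \left(-52\right) = \frac{1}{7} \left(- \frac{1}{6}\right) \left(3 - \sqrt{86}\right) + 2550 \left(-52\right) = \left(- \frac{1}{14} + \frac{\sqrt{86}}{42}\right) - 132600 = - \frac{1856401}{14} + \frac{\sqrt{86}}{42}$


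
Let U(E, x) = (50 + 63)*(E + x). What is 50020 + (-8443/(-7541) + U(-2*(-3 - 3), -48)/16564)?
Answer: 1562015888886/31227281 ≈ 50021.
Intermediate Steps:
U(E, x) = 113*E + 113*x (U(E, x) = 113*(E + x) = 113*E + 113*x)
50020 + (-8443/(-7541) + U(-2*(-3 - 3), -48)/16564) = 50020 + (-8443/(-7541) + (113*(-2*(-3 - 3)) + 113*(-48))/16564) = 50020 + (-8443*(-1/7541) + (113*(-2*(-6)) - 5424)*(1/16564)) = 50020 + (8443/7541 + (113*12 - 5424)*(1/16564)) = 50020 + (8443/7541 + (1356 - 5424)*(1/16564)) = 50020 + (8443/7541 - 4068*1/16564) = 50020 + (8443/7541 - 1017/4141) = 50020 + 27293266/31227281 = 1562015888886/31227281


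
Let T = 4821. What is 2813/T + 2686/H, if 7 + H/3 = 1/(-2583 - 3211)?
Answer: -24895140721/195534939 ≈ -127.32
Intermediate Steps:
H = -121677/5794 (H = -21 + 3/(-2583 - 3211) = -21 + 3/(-5794) = -21 + 3*(-1/5794) = -21 - 3/5794 = -121677/5794 ≈ -21.001)
2813/T + 2686/H = 2813/4821 + 2686/(-121677/5794) = 2813*(1/4821) + 2686*(-5794/121677) = 2813/4821 - 15562684/121677 = -24895140721/195534939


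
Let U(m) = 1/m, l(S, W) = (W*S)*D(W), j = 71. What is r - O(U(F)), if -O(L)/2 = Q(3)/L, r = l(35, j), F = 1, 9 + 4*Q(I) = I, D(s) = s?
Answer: 176432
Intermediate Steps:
Q(I) = -9/4 + I/4
l(S, W) = S*W**2 (l(S, W) = (W*S)*W = (S*W)*W = S*W**2)
r = 176435 (r = 35*71**2 = 35*5041 = 176435)
O(L) = 3/L (O(L) = -2*(-9/4 + (1/4)*3)/L = -2*(-9/4 + 3/4)/L = -(-3)/L = 3/L)
r - O(U(F)) = 176435 - 3/(1/1) = 176435 - 3/1 = 176435 - 3 = 176432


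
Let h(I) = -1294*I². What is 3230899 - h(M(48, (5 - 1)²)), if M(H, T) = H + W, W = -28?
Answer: 3748499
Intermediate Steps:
M(H, T) = -28 + H (M(H, T) = H - 28 = -28 + H)
3230899 - h(M(48, (5 - 1)²)) = 3230899 - (-1294)*(-28 + 48)² = 3230899 - (-1294)*20² = 3230899 - (-1294)*400 = 3230899 - 1*(-517600) = 3230899 + 517600 = 3748499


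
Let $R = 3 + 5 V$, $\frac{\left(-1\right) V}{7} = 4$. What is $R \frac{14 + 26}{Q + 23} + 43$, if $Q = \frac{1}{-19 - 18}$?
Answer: $- \frac{16621}{85} \approx -195.54$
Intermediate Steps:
$V = -28$ ($V = \left(-7\right) 4 = -28$)
$Q = - \frac{1}{37}$ ($Q = \frac{1}{-37} = - \frac{1}{37} \approx -0.027027$)
$R = -137$ ($R = 3 + 5 \left(-28\right) = 3 - 140 = -137$)
$R \frac{14 + 26}{Q + 23} + 43 = - 137 \frac{14 + 26}{- \frac{1}{37} + 23} + 43 = - 137 \frac{40}{\frac{850}{37}} + 43 = - 137 \cdot 40 \cdot \frac{37}{850} + 43 = \left(-137\right) \frac{148}{85} + 43 = - \frac{20276}{85} + 43 = - \frac{16621}{85}$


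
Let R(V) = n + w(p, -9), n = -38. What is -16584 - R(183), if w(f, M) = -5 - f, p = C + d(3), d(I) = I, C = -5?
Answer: -16543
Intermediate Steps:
p = -2 (p = -5 + 3 = -2)
R(V) = -41 (R(V) = -38 + (-5 - 1*(-2)) = -38 + (-5 + 2) = -38 - 3 = -41)
-16584 - R(183) = -16584 - 1*(-41) = -16584 + 41 = -16543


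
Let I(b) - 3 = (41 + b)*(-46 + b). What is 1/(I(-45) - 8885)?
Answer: -1/8518 ≈ -0.00011740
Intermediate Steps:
I(b) = 3 + (-46 + b)*(41 + b) (I(b) = 3 + (41 + b)*(-46 + b) = 3 + (-46 + b)*(41 + b))
1/(I(-45) - 8885) = 1/((-1883 + (-45)² - 5*(-45)) - 8885) = 1/((-1883 + 2025 + 225) - 8885) = 1/(367 - 8885) = 1/(-8518) = -1/8518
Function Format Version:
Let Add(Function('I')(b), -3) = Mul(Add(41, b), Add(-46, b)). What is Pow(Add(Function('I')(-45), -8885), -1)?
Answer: Rational(-1, 8518) ≈ -0.00011740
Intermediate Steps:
Function('I')(b) = Add(3, Mul(Add(-46, b), Add(41, b))) (Function('I')(b) = Add(3, Mul(Add(41, b), Add(-46, b))) = Add(3, Mul(Add(-46, b), Add(41, b))))
Pow(Add(Function('I')(-45), -8885), -1) = Pow(Add(Add(-1883, Pow(-45, 2), Mul(-5, -45)), -8885), -1) = Pow(Add(Add(-1883, 2025, 225), -8885), -1) = Pow(Add(367, -8885), -1) = Pow(-8518, -1) = Rational(-1, 8518)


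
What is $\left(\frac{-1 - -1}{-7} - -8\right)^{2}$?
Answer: $64$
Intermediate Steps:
$\left(\frac{-1 - -1}{-7} - -8\right)^{2} = \left(\left(-1 + \left(-4 + 5\right)\right) \left(- \frac{1}{7}\right) + 8\right)^{2} = \left(\left(-1 + 1\right) \left(- \frac{1}{7}\right) + 8\right)^{2} = \left(0 \left(- \frac{1}{7}\right) + 8\right)^{2} = \left(0 + 8\right)^{2} = 8^{2} = 64$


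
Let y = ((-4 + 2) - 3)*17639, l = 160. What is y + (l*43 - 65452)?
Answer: -146767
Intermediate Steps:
y = -88195 (y = (-2 - 3)*17639 = -5*17639 = -88195)
y + (l*43 - 65452) = -88195 + (160*43 - 65452) = -88195 + (6880 - 65452) = -88195 - 58572 = -146767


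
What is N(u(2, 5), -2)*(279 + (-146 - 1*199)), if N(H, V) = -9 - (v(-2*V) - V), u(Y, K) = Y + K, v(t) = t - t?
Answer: 726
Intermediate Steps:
v(t) = 0
u(Y, K) = K + Y
N(H, V) = -9 + V (N(H, V) = -9 - (0 - V) = -9 - (-1)*V = -9 + V)
N(u(2, 5), -2)*(279 + (-146 - 1*199)) = (-9 - 2)*(279 + (-146 - 1*199)) = -11*(279 + (-146 - 199)) = -11*(279 - 345) = -11*(-66) = 726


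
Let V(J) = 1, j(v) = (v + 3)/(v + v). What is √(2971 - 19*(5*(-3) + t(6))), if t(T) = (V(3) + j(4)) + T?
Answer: √49702/4 ≈ 55.735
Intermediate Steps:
j(v) = (3 + v)/(2*v) (j(v) = (3 + v)/((2*v)) = (3 + v)*(1/(2*v)) = (3 + v)/(2*v))
t(T) = 15/8 + T (t(T) = (1 + (½)*(3 + 4)/4) + T = (1 + (½)*(¼)*7) + T = (1 + 7/8) + T = 15/8 + T)
√(2971 - 19*(5*(-3) + t(6))) = √(2971 - 19*(5*(-3) + (15/8 + 6))) = √(2971 - 19*(-15 + 63/8)) = √(2971 - 19*(-57/8)) = √(2971 + 1083/8) = √(24851/8) = √49702/4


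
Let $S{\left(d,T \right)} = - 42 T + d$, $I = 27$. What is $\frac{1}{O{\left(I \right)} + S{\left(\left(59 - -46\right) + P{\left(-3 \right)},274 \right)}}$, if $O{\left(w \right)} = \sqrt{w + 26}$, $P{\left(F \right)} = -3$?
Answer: $- \frac{11406}{130096783} - \frac{\sqrt{53}}{130096783} \approx -8.7729 \cdot 10^{-5}$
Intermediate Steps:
$O{\left(w \right)} = \sqrt{26 + w}$
$S{\left(d,T \right)} = d - 42 T$
$\frac{1}{O{\left(I \right)} + S{\left(\left(59 - -46\right) + P{\left(-3 \right)},274 \right)}} = \frac{1}{\sqrt{26 + 27} + \left(\left(\left(59 - -46\right) - 3\right) - 11508\right)} = \frac{1}{\sqrt{53} + \left(\left(\left(59 + 46\right) - 3\right) - 11508\right)} = \frac{1}{\sqrt{53} + \left(\left(105 - 3\right) - 11508\right)} = \frac{1}{\sqrt{53} + \left(102 - 11508\right)} = \frac{1}{\sqrt{53} - 11406} = \frac{1}{-11406 + \sqrt{53}}$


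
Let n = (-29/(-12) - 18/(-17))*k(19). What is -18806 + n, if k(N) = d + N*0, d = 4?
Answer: -958397/51 ≈ -18792.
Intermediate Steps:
k(N) = 4 (k(N) = 4 + N*0 = 4 + 0 = 4)
n = 709/51 (n = (-29/(-12) - 18/(-17))*4 = (-29*(-1/12) - 18*(-1/17))*4 = (29/12 + 18/17)*4 = (709/204)*4 = 709/51 ≈ 13.902)
-18806 + n = -18806 + 709/51 = -958397/51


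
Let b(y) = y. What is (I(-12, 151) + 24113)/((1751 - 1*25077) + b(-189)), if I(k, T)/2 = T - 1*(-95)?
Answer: -4921/4703 ≈ -1.0464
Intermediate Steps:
I(k, T) = 190 + 2*T (I(k, T) = 2*(T - 1*(-95)) = 2*(T + 95) = 2*(95 + T) = 190 + 2*T)
(I(-12, 151) + 24113)/((1751 - 1*25077) + b(-189)) = ((190 + 2*151) + 24113)/((1751 - 1*25077) - 189) = ((190 + 302) + 24113)/((1751 - 25077) - 189) = (492 + 24113)/(-23326 - 189) = 24605/(-23515) = 24605*(-1/23515) = -4921/4703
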